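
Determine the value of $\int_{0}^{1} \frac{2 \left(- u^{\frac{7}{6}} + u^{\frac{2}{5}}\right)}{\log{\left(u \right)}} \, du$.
$- \log{\left(\frac{4225}{1764} \right)}$

Introduce a parameter $a$ in the exponent: let $I(a) = \int_{0}^{1} \frac{2 \left(u^{\frac{2}{5}} - u^{a}\right)}{\log{\left(u \right)}} \, du$.

Since $\dfrac{\partial}{\partial a}\,u^{a} = u^{a} \ln u$, the $\ln u$ in the denominator cancels and
$$\frac{dI}{da} = \int_{0}^{1} -2 u^{a} \, du = -2 \left[\frac{u^{a+1}}{a+1}\right]_0^1 = - \frac{2}{a + 1}.$$

Integrating with respect to $a$ gives $I(a) = - \log{\left(\frac{25 \left(a + 1\right)^{2}}{49} \right)} + C$.

At $a = \frac{2}{5}$ the integrand is identically $0$, so $I(\frac{2}{5}) = 0$. The closed form gives $0$, hence $C = 0$.

Setting $a = \frac{7}{6}$:
$$I = - \log{\left(\frac{4225}{1764} \right)}.$$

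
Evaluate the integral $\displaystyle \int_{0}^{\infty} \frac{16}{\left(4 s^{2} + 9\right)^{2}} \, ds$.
$\frac{2 \pi}{27}$

Begin with the known result
$$J(a) = \int_{0}^{\infty} \frac{1}{a^{2} + s^{2}} \, ds = \frac{\pi}{2 a}.$$

Differentiating under the integral sign with respect to $a$,
$$\frac{dJ}{da} = \int_{0}^{\infty} - \frac{2 a}{\left(a^{2} + s^{2}\right)^{2}} \, ds = - \frac{\pi}{2 a^{2}},$$
so $\int_{0}^{\infty} \frac{1}{\left(a^{2} + s^{2}\right)^{2}} \, ds = \frac{\pi}{4 a^{3}}$.

Setting $a = \frac{3}{2}$:
$$I = \frac{2 \pi}{27}.$$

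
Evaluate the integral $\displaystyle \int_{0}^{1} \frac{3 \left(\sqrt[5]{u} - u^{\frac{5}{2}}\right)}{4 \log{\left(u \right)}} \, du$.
$- \frac{3 \log{\left(35 \right)}}{4} + \frac{3 \log{\left(3 \right)}}{4} + \frac{3 \log{\left(2 \right)}}{2}$

Introduce a parameter $a$ in the exponent: let $I(a) = \int_{0}^{1} \frac{3 \left(- u^{\frac{5}{2}} + u^{a}\right)}{4 \log{\left(u \right)}} \, du$.

Since $\dfrac{\partial}{\partial a}\,u^{a} = u^{a} \ln u$, the $\ln u$ in the denominator cancels and
$$\frac{dI}{da} = \int_{0}^{1} \frac{3}{4} u^{a} \, du = \frac{3}{4} \left[\frac{u^{a+1}}{a+1}\right]_0^1 = \frac{3}{4 \left(a + 1\right)}.$$

Integrating with respect to $a$ gives $I(a) = \log{\left(\frac{2^{\frac{3}{4}} \sqrt[4]{7} \left(a + 1\right)^{\frac{3}{4}}}{7} \right)} + C$.

At $a = \frac{5}{2}$ the integrand is identically $0$, so $I(\frac{5}{2}) = 0$. The closed form gives $0$, hence $C = 0$.

Setting $a = \frac{1}{5}$:
$$I = - \frac{3 \log{\left(35 \right)}}{4} + \frac{3 \log{\left(3 \right)}}{4} + \frac{3 \log{\left(2 \right)}}{2}.$$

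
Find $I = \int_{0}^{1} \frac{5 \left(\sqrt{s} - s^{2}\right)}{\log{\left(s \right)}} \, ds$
$- \log{\left(32 \right)}$

Replace the exponent $\frac{1}{2}$ by a parameter $a$: let $I(a) = \int_{0}^{1} \frac{5 \left(- s^{2} + s^{a}\right)}{\log{\left(s \right)}} \, ds$.

Since $\dfrac{\partial}{\partial a}\,s^{a} = s^{a} \ln s$, the $\ln s$ in the denominator cancels and
$$\frac{dI}{da} = \int_{0}^{1} 5 s^{a} \, ds = 5 \left[\frac{s^{a+1}}{a+1}\right]_0^1 = \frac{5}{a + 1}.$$

Integrating with respect to $a$ gives $I(a) = \log{\left(\frac{\left(a + 1\right)^{5}}{243} \right)} + C$.

At $a = 2$ the integrand is identically $0$, so $I(2) = 0$. The closed form gives $0$, hence $C = 0$.

Setting $a = \frac{1}{2}$:
$$I = - \log{\left(32 \right)}.$$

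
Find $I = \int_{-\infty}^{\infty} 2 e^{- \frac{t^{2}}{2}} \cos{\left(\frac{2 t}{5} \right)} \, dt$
$\frac{2 \sqrt{2} \sqrt{\pi}}{e^{\frac{2}{25}}}$

Let $b$ denote the cosine frequency and define $I(b) = \int_{-\infty}^{\infty} 2 e^{- \frac{t^{2}}{2}} \cos{\left(b t \right)} \, dt$.

Differentiating under the integral sign,
$$I'(b) = \int_{-\infty}^{\infty} - 2 t e^{- \frac{t^{2}}{2}} \sin{\left(b t \right)} \, dt.$$

Integrate $\int_{-\infty}^{\infty} t \sin(b t)\, e^{- \frac{t^{2}}{2}}\, dt$ by parts with $u = \sin(b t)$ and $dv = t\, e^{- \frac{t^{2}}{2}}\, dt$, giving $v = - e^{- \frac{t^{2}}{2}}$. The boundary term vanishes and
$$\int_{-\infty}^{\infty} t \sin(b t)\, e^{- \frac{t^{2}}{2}}\, dt = b \int_{-\infty}^{\infty} \cos(b t)\, e^{- \frac{t^{2}}{2}}\, dt,$$
so $I'(b) = - b\, I(b)$.

This is a separable first-order ODE; solving with the initial condition $I(0) = \int_{-\infty}^{\infty} 2 e^{- \frac{t^{2}}{2}}\,dt = 2 \sqrt{2} \sqrt{\pi}$ gives
$$I(b) = 2 \sqrt{2} \sqrt{\pi} e^{- \frac{b^{2}}{2}}.$$

Setting $b = \frac{2}{5}$:
$$I = \frac{2 \sqrt{2} \sqrt{\pi}}{e^{\frac{2}{25}}}.$$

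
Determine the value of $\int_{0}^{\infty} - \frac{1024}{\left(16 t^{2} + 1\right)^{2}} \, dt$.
$- 64 \pi$

Begin with the known result
$$J(a) = \int_{0}^{\infty} - \frac{4}{a^{2} + t^{2}} \, dt = - \frac{2 \pi}{a}.$$

Differentiating under the integral sign with respect to $a$,
$$\frac{dJ}{da} = \int_{0}^{\infty} \frac{8 a}{\left(a^{2} + t^{2}\right)^{2}} \, dt = \frac{2 \pi}{a^{2}},$$
so $\int_{0}^{\infty} - \frac{4}{\left(a^{2} + t^{2}\right)^{2}} \, dt = - \frac{\pi}{a^{3}}$.

Setting $a = \frac{1}{4}$:
$$I = - 64 \pi.$$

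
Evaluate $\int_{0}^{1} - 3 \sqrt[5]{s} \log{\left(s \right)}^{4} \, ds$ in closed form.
$- \frac{3125}{108}$

Start from the elementary integral
$$J(a) = \int_{0}^{1} - 3 s^{a} \, ds = - \frac{3}{a + 1}.$$

Differentiating under the integral sign brings down a factor of $\ln s$:
$$\frac{dJ}{da} = \int_{0}^{1} - 3 s^{a} \log{\left(s \right)} \, ds = \frac{3}{\left(a + 1\right)^{2}}.$$

Repeating $4$ times in total — each differentiation brings down another $\ln s$ — gives
$$\frac{d^{4}J}{da^{4}} = \int_{0}^{1} - 3 s^{a} \log{\left(s \right)}^{4} \, ds = - \frac{72}{\left(a + 1\right)^{5}},$$
and the integrand here is exactly the target integrand, so $I = - \frac{72}{\left(a + 1\right)^{5}}$.

Setting $a = \frac{1}{5}$:
$$I = - \frac{3125}{108}.$$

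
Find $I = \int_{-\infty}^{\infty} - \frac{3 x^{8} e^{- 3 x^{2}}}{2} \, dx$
$- \frac{35 \sqrt{3} \sqrt{\pi}}{864}$

Start from the elementary integral
$$J(a) = \int_{-\infty}^{\infty} - \frac{3 e^{- a x^{2}}}{2} \, dx = - \frac{3 \sqrt{\pi}}{2 \sqrt{a}}.$$

Differentiating under the integral sign brings down a factor of $(-x^2)$:
$$\frac{dJ}{da} = \int_{-\infty}^{\infty} \frac{3 x^{2} e^{- a x^{2}}}{2} \, dx = \frac{3 \sqrt{\pi}}{4 a^{\frac{3}{2}}}.$$

Repeating $4$ times in total — each differentiation brings down another $(-x^2)$ — gives
$$\frac{d^{4}J}{da^{4}} = \int_{-\infty}^{\infty} - \frac{3 x^{8} e^{- a x^{2}}}{2} \, dx = - \frac{315 \sqrt{\pi}}{32 a^{\frac{9}{2}}},$$
and the integrand here is exactly the target integrand, so $I = - \frac{315 \sqrt{\pi}}{32 a^{\frac{9}{2}}}$.

Setting $a = 3$:
$$I = - \frac{35 \sqrt{3} \sqrt{\pi}}{864}.$$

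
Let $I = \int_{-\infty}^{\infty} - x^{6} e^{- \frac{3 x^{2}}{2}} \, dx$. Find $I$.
$- \frac{5 \sqrt{6} \sqrt{\pi}}{27}$

Begin with the known integral
$$J(a) = \int_{-\infty}^{\infty} - e^{- a x^{2}} \, dx = - \frac{\sqrt{\pi}}{\sqrt{a}}.$$

Differentiating under the integral sign brings down a factor of $(-x^2)$:
$$\frac{dJ}{da} = \int_{-\infty}^{\infty} x^{2} e^{- a x^{2}} \, dx = \frac{\sqrt{\pi}}{2 a^{\frac{3}{2}}}.$$

Repeating $3$ times in total — each differentiation brings down another $(-x^2)$ — gives
$$\frac{d^{3}J}{da^{3}} = \int_{-\infty}^{\infty} x^{6} e^{- a x^{2}} \, dx = \frac{15 \sqrt{\pi}}{8 a^{\frac{7}{2}}},$$
and the integrand here is $(-1)^{3}$ times the target integrand, so $I = (-1)^{3}\,\frac{d^{3}J}{da^{3}} = - \frac{15 \sqrt{\pi}}{8 a^{\frac{7}{2}}}$.

Setting $a = \frac{3}{2}$:
$$I = - \frac{5 \sqrt{6} \sqrt{\pi}}{27}.$$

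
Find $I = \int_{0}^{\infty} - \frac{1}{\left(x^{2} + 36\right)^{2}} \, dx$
$- \frac{\pi}{864}$

Start from the standard arctangent integral
$$J(a) = \int_{0}^{\infty} - \frac{1}{a^{2} + x^{2}} \, dx = - \frac{\pi}{2 a}.$$

Differentiating under the integral sign with respect to $a$,
$$\frac{dJ}{da} = \int_{0}^{\infty} \frac{2 a}{\left(a^{2} + x^{2}\right)^{2}} \, dx = \frac{\pi}{2 a^{2}},$$
so $\int_{0}^{\infty} - \frac{1}{\left(a^{2} + x^{2}\right)^{2}} \, dx = - \frac{\pi}{4 a^{3}}$.

Setting $a = 6$:
$$I = - \frac{\pi}{864}.$$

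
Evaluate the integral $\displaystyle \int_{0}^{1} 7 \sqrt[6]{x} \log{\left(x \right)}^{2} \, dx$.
$\frac{432}{49}$

Start from the elementary integral
$$J(a) = \int_{0}^{1} 7 x^{a} \, dx = \frac{7}{a + 1}.$$

Differentiating under the integral sign brings down a factor of $\ln x$:
$$\frac{dJ}{da} = \int_{0}^{1} 7 x^{a} \log{\left(x \right)} \, dx = - \frac{7}{\left(a + 1\right)^{2}}.$$

Repeating twice in total — each differentiation brings down another $\ln x$ — gives
$$\frac{d^{2}J}{da^{2}} = \int_{0}^{1} 7 x^{a} \log{\left(x \right)}^{2} \, dx = \frac{14}{\left(a + 1\right)^{3}},$$
and the integrand here is exactly the target integrand, so $I = \frac{14}{\left(a + 1\right)^{3}}$.

Setting $a = \frac{1}{6}$:
$$I = \frac{432}{49}.$$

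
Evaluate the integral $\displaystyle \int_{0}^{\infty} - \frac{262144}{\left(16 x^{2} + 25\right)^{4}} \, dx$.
$- \frac{2048 \pi}{15625}$

Begin with the known result
$$J(a) = \int_{0}^{\infty} - \frac{4}{a^{2} + x^{2}} \, dx = - \frac{2 \pi}{a}.$$

Differentiating under the integral sign with respect to $a$,
$$\frac{dJ}{da} = \int_{0}^{\infty} \frac{8 a}{\left(a^{2} + x^{2}\right)^{2}} \, dx = \frac{2 \pi}{a^{2}},$$
so $\int_{0}^{\infty} - \frac{4}{\left(a^{2} + x^{2}\right)^{2}} \, dx = - \frac{\pi}{a^{3}}$.

Repeating — each differentiation of $1/(x^2+a^2)^j$ produces $-2ja/(x^2+a^2)^{j+1}$ — and dividing through by $-2ja$ at each step yields, after $3$ differentiations in total,
$$\int_{0}^{\infty} - \frac{4}{\left(a^{2} + x^{2}\right)^{4}} \, dx = - \frac{5 \pi}{8 a^{7}}.$$

Setting $a = \frac{5}{4}$:
$$I = - \frac{2048 \pi}{15625}.$$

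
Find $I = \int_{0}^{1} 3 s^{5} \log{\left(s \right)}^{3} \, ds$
$- \frac{1}{72}$

Begin with the known integral
$$J(a) = \int_{0}^{1} 3 s^{a} \, ds = \frac{3}{a + 1}.$$

Differentiating under the integral sign brings down a factor of $\ln s$:
$$\frac{dJ}{da} = \int_{0}^{1} 3 s^{a} \log{\left(s \right)} \, ds = - \frac{3}{\left(a + 1\right)^{2}}.$$

Repeating $3$ times in total — each differentiation brings down another $\ln s$ — gives
$$\frac{d^{3}J}{da^{3}} = \int_{0}^{1} 3 s^{a} \log{\left(s \right)}^{3} \, ds = - \frac{18}{\left(a + 1\right)^{4}},$$
and the integrand here is exactly the target integrand, so $I = - \frac{18}{\left(a + 1\right)^{4}}$.

Setting $a = 5$:
$$I = - \frac{1}{72}.$$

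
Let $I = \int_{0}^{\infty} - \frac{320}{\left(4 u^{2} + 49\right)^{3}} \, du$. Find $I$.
$- \frac{30 \pi}{16807}$

Recall the elementary integral
$$J(a) = \int_{0}^{\infty} - \frac{5}{a^{2} + u^{2}} \, du = - \frac{5 \pi}{2 a}.$$

Differentiating under the integral sign with respect to $a$,
$$\frac{dJ}{da} = \int_{0}^{\infty} \frac{10 a}{\left(a^{2} + u^{2}\right)^{2}} \, du = \frac{5 \pi}{2 a^{2}},$$
so $\int_{0}^{\infty} - \frac{5}{\left(a^{2} + u^{2}\right)^{2}} \, du = - \frac{5 \pi}{4 a^{3}}$.

Repeating — each differentiation of $1/(u^2+a^2)^j$ produces $-2ja/(u^2+a^2)^{j+1}$ — and dividing through by $-2ja$ at each step yields, after $2$ differentiations in total,
$$\int_{0}^{\infty} - \frac{5}{\left(a^{2} + u^{2}\right)^{3}} \, du = - \frac{15 \pi}{16 a^{5}}.$$

Setting $a = \frac{7}{2}$:
$$I = - \frac{30 \pi}{16807}.$$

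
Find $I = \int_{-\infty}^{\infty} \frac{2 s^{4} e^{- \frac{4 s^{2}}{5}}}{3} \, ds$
$\frac{25 \sqrt{5} \sqrt{\pi}}{64}$

Begin with the known integral
$$J(a) = \int_{-\infty}^{\infty} \frac{2 e^{- a s^{2}}}{3} \, ds = \frac{2 \sqrt{\pi}}{3 \sqrt{a}}.$$

Differentiating under the integral sign brings down a factor of $(-s^2)$:
$$\frac{dJ}{da} = \int_{-\infty}^{\infty} - \frac{2 s^{2} e^{- a s^{2}}}{3} \, ds = - \frac{\sqrt{\pi}}{3 a^{\frac{3}{2}}}.$$

Repeating twice in total — each differentiation brings down another $(-s^2)$ — gives
$$\frac{d^{2}J}{da^{2}} = \int_{-\infty}^{\infty} \frac{2 s^{4} e^{- a s^{2}}}{3} \, ds = \frac{\sqrt{\pi}}{2 a^{\frac{5}{2}}},$$
and the integrand here is exactly the target integrand, so $I = \frac{\sqrt{\pi}}{2 a^{\frac{5}{2}}}$.

Setting $a = \frac{4}{5}$:
$$I = \frac{25 \sqrt{5} \sqrt{\pi}}{64}.$$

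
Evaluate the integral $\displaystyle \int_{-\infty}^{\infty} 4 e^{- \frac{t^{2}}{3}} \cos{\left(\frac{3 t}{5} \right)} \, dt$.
$\frac{4 \sqrt{3} \sqrt{\pi}}{e^{\frac{27}{100}}}$

Let $b$ denote the cosine frequency and define $I(b) = \int_{-\infty}^{\infty} 4 e^{- \frac{t^{2}}{3}} \cos{\left(b t \right)} \, dt$.

Differentiating under the integral sign,
$$I'(b) = \int_{-\infty}^{\infty} - 4 t e^{- \frac{t^{2}}{3}} \sin{\left(b t \right)} \, dt.$$

Integrate $\int_{-\infty}^{\infty} t \sin(b t)\, e^{- \frac{t^{2}}{3}}\, dt$ by parts with $u = \sin(b t)$ and $dv = t\, e^{- \frac{t^{2}}{3}}\, dt$, giving $v = - \frac{3 e^{- \frac{t^{2}}{3}}}{2}$. The boundary term vanishes and
$$\int_{-\infty}^{\infty} t \sin(b t)\, e^{- \frac{t^{2}}{3}}\, dt = \frac{3 b}{2} \int_{-\infty}^{\infty} \cos(b t)\, e^{- \frac{t^{2}}{3}}\, dt,$$
so $I'(b) = - \frac{3 b}{2}\, I(b)$.

This is a separable first-order ODE; solving with the initial condition $I(0) = \int_{-\infty}^{\infty} 4 e^{- \frac{t^{2}}{3}}\,dt = 4 \sqrt{3} \sqrt{\pi}$ gives
$$I(b) = 4 \sqrt{3} \sqrt{\pi} e^{- \frac{3 b^{2}}{4}}.$$

Setting $b = \frac{3}{5}$:
$$I = \frac{4 \sqrt{3} \sqrt{\pi}}{e^{\frac{27}{100}}}.$$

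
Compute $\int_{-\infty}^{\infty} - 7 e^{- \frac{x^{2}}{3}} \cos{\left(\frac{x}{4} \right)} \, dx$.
$- \frac{7 \sqrt{3} \sqrt{\pi}}{e^{\frac{3}{64}}}$

Let $b$ denote the cosine frequency and define $I(b) = \int_{-\infty}^{\infty} - 7 e^{- \frac{x^{2}}{3}} \cos{\left(b x \right)} \, dx$.

Differentiating under the integral sign,
$$I'(b) = \int_{-\infty}^{\infty} 7 x e^{- \frac{x^{2}}{3}} \sin{\left(b x \right)} \, dx.$$

Integrate $\int_{-\infty}^{\infty} x \sin(b x)\, e^{- \frac{x^{2}}{3}}\, dx$ by parts with $u = \sin(b x)$ and $dv = x\, e^{- \frac{x^{2}}{3}}\, dx$, giving $v = - \frac{3 e^{- \frac{x^{2}}{3}}}{2}$. The boundary term vanishes and
$$\int_{-\infty}^{\infty} x \sin(b x)\, e^{- \frac{x^{2}}{3}}\, dx = \frac{3 b}{2} \int_{-\infty}^{\infty} \cos(b x)\, e^{- \frac{x^{2}}{3}}\, dx,$$
so $I'(b) = - \frac{3 b}{2}\, I(b)$.

This is a separable first-order ODE; solving with the initial condition $I(0) = \int_{-\infty}^{\infty} - 7 e^{- \frac{x^{2}}{3}}\,dx = - 7 \sqrt{3} \sqrt{\pi}$ gives
$$I(b) = - 7 \sqrt{3} \sqrt{\pi} e^{- \frac{3 b^{2}}{4}}.$$

Setting $b = \frac{1}{4}$:
$$I = - \frac{7 \sqrt{3} \sqrt{\pi}}{e^{\frac{3}{64}}}.$$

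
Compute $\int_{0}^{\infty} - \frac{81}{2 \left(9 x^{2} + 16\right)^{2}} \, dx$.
$- \frac{27 \pi}{512}$

Recall the elementary integral
$$J(a) = \int_{0}^{\infty} - \frac{1}{2 \left(a^{2} + x^{2}\right)} \, dx = - \frac{\pi}{4 a}.$$

Differentiating under the integral sign with respect to $a$,
$$\frac{dJ}{da} = \int_{0}^{\infty} \frac{a}{\left(a^{2} + x^{2}\right)^{2}} \, dx = \frac{\pi}{4 a^{2}},$$
so $\int_{0}^{\infty} - \frac{1}{2 \left(a^{2} + x^{2}\right)^{2}} \, dx = - \frac{\pi}{8 a^{3}}$.

Setting $a = \frac{4}{3}$:
$$I = - \frac{27 \pi}{512}.$$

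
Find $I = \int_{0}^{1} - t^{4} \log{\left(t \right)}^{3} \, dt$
$\frac{6}{625}$

Start from the elementary integral
$$J(a) = \int_{0}^{1} - t^{a} \, dt = - \frac{1}{a + 1}.$$

Differentiating under the integral sign brings down a factor of $\ln t$:
$$\frac{dJ}{da} = \int_{0}^{1} - t^{a} \log{\left(t \right)} \, dt = \frac{1}{\left(a + 1\right)^{2}}.$$

Repeating $3$ times in total — each differentiation brings down another $\ln t$ — gives
$$\frac{d^{3}J}{da^{3}} = \int_{0}^{1} - t^{a} \log{\left(t \right)}^{3} \, dt = \frac{6}{\left(a + 1\right)^{4}},$$
and the integrand here is exactly the target integrand, so $I = \frac{6}{\left(a + 1\right)^{4}}$.

Setting $a = 4$:
$$I = \frac{6}{625}.$$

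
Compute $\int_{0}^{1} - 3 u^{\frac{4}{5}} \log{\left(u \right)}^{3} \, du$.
$\frac{1250}{729}$

Consider the simpler parametrised integral
$$J(a) = \int_{0}^{1} - 3 u^{a} \, du = - \frac{3}{a + 1}.$$

Differentiating under the integral sign brings down a factor of $\ln u$:
$$\frac{dJ}{da} = \int_{0}^{1} - 3 u^{a} \log{\left(u \right)} \, du = \frac{3}{\left(a + 1\right)^{2}}.$$

Repeating $3$ times in total — each differentiation brings down another $\ln u$ — gives
$$\frac{d^{3}J}{da^{3}} = \int_{0}^{1} - 3 u^{a} \log{\left(u \right)}^{3} \, du = \frac{18}{\left(a + 1\right)^{4}},$$
and the integrand here is exactly the target integrand, so $I = \frac{18}{\left(a + 1\right)^{4}}$.

Setting $a = \frac{4}{5}$:
$$I = \frac{1250}{729}.$$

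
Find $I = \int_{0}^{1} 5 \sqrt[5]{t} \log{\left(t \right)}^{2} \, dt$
$\frac{625}{108}$

Begin with the known integral
$$J(a) = \int_{0}^{1} 5 t^{a} \, dt = \frac{5}{a + 1}.$$

Differentiating under the integral sign brings down a factor of $\ln t$:
$$\frac{dJ}{da} = \int_{0}^{1} 5 t^{a} \log{\left(t \right)} \, dt = - \frac{5}{\left(a + 1\right)^{2}}.$$

Repeating twice in total — each differentiation brings down another $\ln t$ — gives
$$\frac{d^{2}J}{da^{2}} = \int_{0}^{1} 5 t^{a} \log{\left(t \right)}^{2} \, dt = \frac{10}{\left(a + 1\right)^{3}},$$
and the integrand here is exactly the target integrand, so $I = \frac{10}{\left(a + 1\right)^{3}}$.

Setting $a = \frac{1}{5}$:
$$I = \frac{625}{108}.$$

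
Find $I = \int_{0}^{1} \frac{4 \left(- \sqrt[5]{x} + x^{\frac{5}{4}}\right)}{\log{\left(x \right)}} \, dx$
$- \log{\left(\frac{4096}{50625} \right)}$

Replace the exponent $\frac{1}{5}$ by a parameter $a$: let $I(a) = \int_{0}^{1} \frac{4 \left(x^{\frac{5}{4}} - x^{a}\right)}{\log{\left(x \right)}} \, dx$.

Since $\dfrac{\partial}{\partial a}\,x^{a} = x^{a} \ln x$, the $\ln x$ in the denominator cancels and
$$\frac{dI}{da} = \int_{0}^{1} -4 x^{a} \, dx = -4 \left[\frac{x^{a+1}}{a+1}\right]_0^1 = - \frac{4}{a + 1}.$$

Integrating with respect to $a$ gives $I(a) = - \log{\left(\frac{256 \left(a + 1\right)^{4}}{6561} \right)} + C$.

At $a = \frac{5}{4}$ the integrand is identically $0$, so $I(\frac{5}{4}) = 0$. The closed form gives $0$, hence $C = 0$.

Setting $a = \frac{1}{5}$:
$$I = - \log{\left(\frac{4096}{50625} \right)}.$$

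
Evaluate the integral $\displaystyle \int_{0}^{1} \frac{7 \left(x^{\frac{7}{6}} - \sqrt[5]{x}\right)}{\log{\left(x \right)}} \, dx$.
$\log{\left(\frac{4902227890625}{78364164096} \right)}$

Introduce a parameter $a$ in the exponent: let $I(a) = \int_{0}^{1} \frac{7 \left(- \sqrt[5]{x} + x^{a}\right)}{\log{\left(x \right)}} \, dx$.

Since $\dfrac{\partial}{\partial a}\,x^{a} = x^{a} \ln x$, the $\ln x$ in the denominator cancels and
$$\frac{dI}{da} = \int_{0}^{1} 7 x^{a} \, dx = 7 \left[\frac{x^{a+1}}{a+1}\right]_0^1 = \frac{7}{a + 1}.$$

Integrating with respect to $a$ gives $I(a) = \log{\left(\frac{78125 \left(a + 1\right)^{7}}{279936} \right)} + C$.

At $a = \frac{1}{5}$ the integrand is identically $0$, so $I(\frac{1}{5}) = 0$. The closed form gives $0$, hence $C = 0$.

Setting $a = \frac{7}{6}$:
$$I = \log{\left(\frac{4902227890625}{78364164096} \right)}.$$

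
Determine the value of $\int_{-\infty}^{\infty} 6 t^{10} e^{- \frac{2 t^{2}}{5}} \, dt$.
$\frac{8859375 \sqrt{10} \sqrt{\pi}}{1024}$

Begin with the known integral
$$J(a) = \int_{-\infty}^{\infty} 6 e^{- a t^{2}} \, dt = \frac{6 \sqrt{\pi}}{\sqrt{a}}.$$

Differentiating under the integral sign brings down a factor of $(-t^2)$:
$$\frac{dJ}{da} = \int_{-\infty}^{\infty} - 6 t^{2} e^{- a t^{2}} \, dt = - \frac{3 \sqrt{\pi}}{a^{\frac{3}{2}}}.$$

Repeating $5$ times in total — each differentiation brings down another $(-t^2)$ — gives
$$\frac{d^{5}J}{da^{5}} = \int_{-\infty}^{\infty} - 6 t^{10} e^{- a t^{2}} \, dt = - \frac{2835 \sqrt{\pi}}{16 a^{\frac{11}{2}}},$$
and the integrand here is $(-1)^{5}$ times the target integrand, so $I = (-1)^{5}\,\frac{d^{5}J}{da^{5}} = \frac{2835 \sqrt{\pi}}{16 a^{\frac{11}{2}}}$.

Setting $a = \frac{2}{5}$:
$$I = \frac{8859375 \sqrt{10} \sqrt{\pi}}{1024}.$$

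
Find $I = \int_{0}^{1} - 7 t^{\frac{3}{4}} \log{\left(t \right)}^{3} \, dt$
$\frac{1536}{343}$

Consider the simpler parametrised integral
$$J(a) = \int_{0}^{1} - 7 t^{a} \, dt = - \frac{7}{a + 1}.$$

Differentiating under the integral sign brings down a factor of $\ln t$:
$$\frac{dJ}{da} = \int_{0}^{1} - 7 t^{a} \log{\left(t \right)} \, dt = \frac{7}{\left(a + 1\right)^{2}}.$$

Repeating $3$ times in total — each differentiation brings down another $\ln t$ — gives
$$\frac{d^{3}J}{da^{3}} = \int_{0}^{1} - 7 t^{a} \log{\left(t \right)}^{3} \, dt = \frac{42}{\left(a + 1\right)^{4}},$$
and the integrand here is exactly the target integrand, so $I = \frac{42}{\left(a + 1\right)^{4}}$.

Setting $a = \frac{3}{4}$:
$$I = \frac{1536}{343}.$$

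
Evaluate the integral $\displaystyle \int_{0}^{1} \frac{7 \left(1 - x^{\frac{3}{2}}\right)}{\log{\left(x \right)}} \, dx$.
$- \log{\left(\frac{78125}{128} \right)}$

Introduce a parameter $a$ in the exponent: let $I(a) = \int_{0}^{1} \frac{7 \left(1 - x^{a}\right)}{\log{\left(x \right)}} \, dx$.

Since $\dfrac{\partial}{\partial a}\,x^{a} = x^{a} \ln x$, the $\ln x$ in the denominator cancels and
$$\frac{dI}{da} = \int_{0}^{1} -7 x^{a} \, dx = -7 \left[\frac{x^{a+1}}{a+1}\right]_0^1 = - \frac{7}{a + 1}.$$

Integrating with respect to $a$ gives $I(a) = - 7 \log{\left(a + 1 \right)} + C$.

At $a = 0$ the integrand is identically $0$, so $I(0) = 0$. The closed form gives $0$, hence $C = 0$.

Setting $a = \frac{3}{2}$:
$$I = - \log{\left(\frac{78125}{128} \right)}.$$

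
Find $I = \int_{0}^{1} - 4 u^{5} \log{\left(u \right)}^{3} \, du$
$\frac{1}{54}$

Start from the elementary integral
$$J(a) = \int_{0}^{1} - 4 u^{a} \, du = - \frac{4}{a + 1}.$$

Differentiating under the integral sign brings down a factor of $\ln u$:
$$\frac{dJ}{da} = \int_{0}^{1} - 4 u^{a} \log{\left(u \right)} \, du = \frac{4}{\left(a + 1\right)^{2}}.$$

Repeating $3$ times in total — each differentiation brings down another $\ln u$ — gives
$$\frac{d^{3}J}{da^{3}} = \int_{0}^{1} - 4 u^{a} \log{\left(u \right)}^{3} \, du = \frac{24}{\left(a + 1\right)^{4}},$$
and the integrand here is exactly the target integrand, so $I = \frac{24}{\left(a + 1\right)^{4}}$.

Setting $a = 5$:
$$I = \frac{1}{54}.$$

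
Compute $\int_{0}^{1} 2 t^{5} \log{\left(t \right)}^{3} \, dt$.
$- \frac{1}{108}$

Consider the simpler parametrised integral
$$J(a) = \int_{0}^{1} 2 t^{a} \, dt = \frac{2}{a + 1}.$$

Differentiating under the integral sign brings down a factor of $\ln t$:
$$\frac{dJ}{da} = \int_{0}^{1} 2 t^{a} \log{\left(t \right)} \, dt = - \frac{2}{\left(a + 1\right)^{2}}.$$

Repeating $3$ times in total — each differentiation brings down another $\ln t$ — gives
$$\frac{d^{3}J}{da^{3}} = \int_{0}^{1} 2 t^{a} \log{\left(t \right)}^{3} \, dt = - \frac{12}{\left(a + 1\right)^{4}},$$
and the integrand here is exactly the target integrand, so $I = - \frac{12}{\left(a + 1\right)^{4}}$.

Setting $a = 5$:
$$I = - \frac{1}{108}.$$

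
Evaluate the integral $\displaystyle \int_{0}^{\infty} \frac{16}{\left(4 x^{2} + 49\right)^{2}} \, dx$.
$\frac{2 \pi}{343}$

Start from the standard arctangent integral
$$J(a) = \int_{0}^{\infty} \frac{1}{a^{2} + x^{2}} \, dx = \frac{\pi}{2 a}.$$

Differentiating under the integral sign with respect to $a$,
$$\frac{dJ}{da} = \int_{0}^{\infty} - \frac{2 a}{\left(a^{2} + x^{2}\right)^{2}} \, dx = - \frac{\pi}{2 a^{2}},$$
so $\int_{0}^{\infty} \frac{1}{\left(a^{2} + x^{2}\right)^{2}} \, dx = \frac{\pi}{4 a^{3}}$.

Setting $a = \frac{7}{2}$:
$$I = \frac{2 \pi}{343}.$$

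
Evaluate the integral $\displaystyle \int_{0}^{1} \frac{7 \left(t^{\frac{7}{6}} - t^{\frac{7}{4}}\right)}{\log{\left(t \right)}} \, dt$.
$- \log{\left(\frac{42618442977}{8031810176} \right)}$

Introduce a parameter $a$ in the exponent: let $I(a) = \int_{0}^{1} \frac{7 \left(t^{\frac{7}{6}} - t^{a}\right)}{\log{\left(t \right)}} \, dt$.

Since $\dfrac{\partial}{\partial a}\,t^{a} = t^{a} \ln t$, the $\ln t$ in the denominator cancels and
$$\frac{dI}{da} = \int_{0}^{1} -7 t^{a} \, dt = -7 \left[\frac{t^{a+1}}{a+1}\right]_0^1 = - \frac{7}{a + 1}.$$

Integrating with respect to $a$ gives $I(a) = - \log{\left(\frac{279936 \left(a + 1\right)^{7}}{62748517} \right)} + C$.

At $a = \frac{7}{6}$ the integrand is identically $0$, so $I(\frac{7}{6}) = 0$. The closed form gives $0$, hence $C = 0$.

Setting $a = \frac{7}{4}$:
$$I = - \log{\left(\frac{42618442977}{8031810176} \right)}.$$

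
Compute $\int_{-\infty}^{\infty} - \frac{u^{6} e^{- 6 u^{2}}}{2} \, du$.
$- \frac{5 \sqrt{6} \sqrt{\pi}}{6912}$

Start from the elementary integral
$$J(a) = \int_{-\infty}^{\infty} - \frac{e^{- a u^{2}}}{2} \, du = - \frac{\sqrt{\pi}}{2 \sqrt{a}}.$$

Differentiating under the integral sign brings down a factor of $(-u^2)$:
$$\frac{dJ}{da} = \int_{-\infty}^{\infty} \frac{u^{2} e^{- a u^{2}}}{2} \, du = \frac{\sqrt{\pi}}{4 a^{\frac{3}{2}}}.$$

Repeating $3$ times in total — each differentiation brings down another $(-u^2)$ — gives
$$\frac{d^{3}J}{da^{3}} = \int_{-\infty}^{\infty} \frac{u^{6} e^{- a u^{2}}}{2} \, du = \frac{15 \sqrt{\pi}}{16 a^{\frac{7}{2}}},$$
and the integrand here is $(-1)^{3}$ times the target integrand, so $I = (-1)^{3}\,\frac{d^{3}J}{da^{3}} = - \frac{15 \sqrt{\pi}}{16 a^{\frac{7}{2}}}$.

Setting $a = 6$:
$$I = - \frac{5 \sqrt{6} \sqrt{\pi}}{6912}.$$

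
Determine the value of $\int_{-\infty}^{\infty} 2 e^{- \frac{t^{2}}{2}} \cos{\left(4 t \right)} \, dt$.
$\frac{2 \sqrt{2} \sqrt{\pi}}{e^{8}}$

Let $b$ denote the cosine frequency and define $I(b) = \int_{-\infty}^{\infty} 2 e^{- \frac{t^{2}}{2}} \cos{\left(b t \right)} \, dt$.

Differentiating under the integral sign,
$$I'(b) = \int_{-\infty}^{\infty} - 2 t e^{- \frac{t^{2}}{2}} \sin{\left(b t \right)} \, dt.$$

Integrate $\int_{-\infty}^{\infty} t \sin(b t)\, e^{- \frac{t^{2}}{2}}\, dt$ by parts with $u = \sin(b t)$ and $dv = t\, e^{- \frac{t^{2}}{2}}\, dt$, giving $v = - e^{- \frac{t^{2}}{2}}$. The boundary term vanishes and
$$\int_{-\infty}^{\infty} t \sin(b t)\, e^{- \frac{t^{2}}{2}}\, dt = b \int_{-\infty}^{\infty} \cos(b t)\, e^{- \frac{t^{2}}{2}}\, dt,$$
so $I'(b) = - b\, I(b)$.

This is a separable first-order ODE; solving with the initial condition $I(0) = \int_{-\infty}^{\infty} 2 e^{- \frac{t^{2}}{2}}\,dt = 2 \sqrt{2} \sqrt{\pi}$ gives
$$I(b) = 2 \sqrt{2} \sqrt{\pi} e^{- \frac{b^{2}}{2}}.$$

Setting $b = 4$:
$$I = \frac{2 \sqrt{2} \sqrt{\pi}}{e^{8}}.$$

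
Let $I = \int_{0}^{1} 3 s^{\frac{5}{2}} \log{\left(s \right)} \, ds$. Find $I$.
$- \frac{12}{49}$

Start from the elementary integral
$$J(a) = \int_{0}^{1} 3 s^{a} \, ds = \frac{3}{a + 1}.$$

Differentiating under the integral sign brings down a factor of $\ln s$:
$$\frac{dJ}{da} = \int_{0}^{1} 3 s^{a} \log{\left(s \right)} \, ds = - \frac{3}{\left(a + 1\right)^{2}}.$$

The integral on the left is $I$, so $I = - \frac{3}{\left(a + 1\right)^{2}}$.

Setting $a = \frac{5}{2}$:
$$I = - \frac{12}{49}.$$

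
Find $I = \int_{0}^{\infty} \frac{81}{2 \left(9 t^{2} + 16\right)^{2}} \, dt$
$\frac{27 \pi}{512}$

Recall the elementary integral
$$J(a) = \int_{0}^{\infty} \frac{1}{2 \left(a^{2} + t^{2}\right)} \, dt = \frac{\pi}{4 a}.$$

Differentiating under the integral sign with respect to $a$,
$$\frac{dJ}{da} = \int_{0}^{\infty} - \frac{a}{\left(a^{2} + t^{2}\right)^{2}} \, dt = - \frac{\pi}{4 a^{2}},$$
so $\int_{0}^{\infty} \frac{1}{2 \left(a^{2} + t^{2}\right)^{2}} \, dt = \frac{\pi}{8 a^{3}}$.

Setting $a = \frac{4}{3}$:
$$I = \frac{27 \pi}{512}.$$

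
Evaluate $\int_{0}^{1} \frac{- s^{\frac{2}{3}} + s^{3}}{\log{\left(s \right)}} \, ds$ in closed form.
$\log{\left(\frac{12}{5} \right)}$

Replace the exponent $3$ by a parameter $a$: let $I(a) = \int_{0}^{1} \frac{- s^{\frac{2}{3}} + s^{a}}{\log{\left(s \right)}} \, ds$.

Since $\dfrac{\partial}{\partial a}\,s^{a} = s^{a} \ln s$, the $\ln s$ in the denominator cancels and
$$\frac{dI}{da} = \int_{0}^{1} s^{a} \, ds = \left[\frac{s^{a+1}}{a+1}\right]_0^1 = \frac{1}{a + 1}.$$

Integrating with respect to $a$ gives $I(a) = \log{\left(\frac{3 a}{5} + \frac{3}{5} \right)} + C$.

At $a = \frac{2}{3}$ the integrand is identically $0$, so $I(\frac{2}{3}) = 0$. The closed form gives $0$, hence $C = 0$.

Setting $a = 3$:
$$I = \log{\left(\frac{12}{5} \right)}.$$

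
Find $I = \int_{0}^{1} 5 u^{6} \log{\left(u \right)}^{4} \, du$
$\frac{120}{16807}$

Consider the simpler parametrised integral
$$J(a) = \int_{0}^{1} 5 u^{a} \, du = \frac{5}{a + 1}.$$

Differentiating under the integral sign brings down a factor of $\ln u$:
$$\frac{dJ}{da} = \int_{0}^{1} 5 u^{a} \log{\left(u \right)} \, du = - \frac{5}{\left(a + 1\right)^{2}}.$$

Repeating $4$ times in total — each differentiation brings down another $\ln u$ — gives
$$\frac{d^{4}J}{da^{4}} = \int_{0}^{1} 5 u^{a} \log{\left(u \right)}^{4} \, du = \frac{120}{\left(a + 1\right)^{5}},$$
and the integrand here is exactly the target integrand, so $I = \frac{120}{\left(a + 1\right)^{5}}$.

Setting $a = 6$:
$$I = \frac{120}{16807}.$$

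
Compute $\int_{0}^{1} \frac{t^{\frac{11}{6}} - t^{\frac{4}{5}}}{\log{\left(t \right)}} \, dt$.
$- \log{\left(54 \right)} + \log{\left(85 \right)}$

Consider the one-parameter family: let $I(a) = \int_{0}^{1} \frac{t^{\frac{11}{6}} - t^{a}}{\log{\left(t \right)}} \, dt$.

Since $\dfrac{\partial}{\partial a}\,t^{a} = t^{a} \ln t$, the $\ln t$ in the denominator cancels and
$$\frac{dI}{da} = \int_{0}^{1} -1 t^{a} \, dt = -1 \left[\frac{t^{a+1}}{a+1}\right]_0^1 = - \frac{1}{a + 1}.$$

Integrating with respect to $a$ gives $I(a) = - \log{\left(\frac{6 a}{17} + \frac{6}{17} \right)} + C$.

At $a = \frac{11}{6}$ the integrand is identically $0$, so $I(\frac{11}{6}) = 0$. The closed form gives $0$, hence $C = 0$.

Setting $a = \frac{4}{5}$:
$$I = - \log{\left(54 \right)} + \log{\left(85 \right)}.$$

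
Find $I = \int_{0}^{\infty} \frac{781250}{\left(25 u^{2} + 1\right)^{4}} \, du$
$\frac{390625 \pi}{16}$

Start from the standard arctangent integral
$$J(a) = \int_{0}^{\infty} \frac{2}{a^{2} + u^{2}} \, du = \frac{\pi}{a}.$$

Differentiating under the integral sign with respect to $a$,
$$\frac{dJ}{da} = \int_{0}^{\infty} - \frac{4 a}{\left(a^{2} + u^{2}\right)^{2}} \, du = - \frac{\pi}{a^{2}},$$
so $\int_{0}^{\infty} \frac{2}{\left(a^{2} + u^{2}\right)^{2}} \, du = \frac{\pi}{2 a^{3}}$.

Repeating — each differentiation of $1/(u^2+a^2)^j$ produces $-2ja/(u^2+a^2)^{j+1}$ — and dividing through by $-2ja$ at each step yields, after $3$ differentiations in total,
$$\int_{0}^{\infty} \frac{2}{\left(a^{2} + u^{2}\right)^{4}} \, du = \frac{5 \pi}{16 a^{7}}.$$

Setting $a = \frac{1}{5}$:
$$I = \frac{390625 \pi}{16}.$$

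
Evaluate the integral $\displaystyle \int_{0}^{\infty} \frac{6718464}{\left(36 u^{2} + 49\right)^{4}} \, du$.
$\frac{174960 \pi}{823543}$

Recall the elementary integral
$$J(a) = \int_{0}^{\infty} \frac{4}{a^{2} + u^{2}} \, du = \frac{2 \pi}{a}.$$

Differentiating under the integral sign with respect to $a$,
$$\frac{dJ}{da} = \int_{0}^{\infty} - \frac{8 a}{\left(a^{2} + u^{2}\right)^{2}} \, du = - \frac{2 \pi}{a^{2}},$$
so $\int_{0}^{\infty} \frac{4}{\left(a^{2} + u^{2}\right)^{2}} \, du = \frac{\pi}{a^{3}}$.

Repeating — each differentiation of $1/(u^2+a^2)^j$ produces $-2ja/(u^2+a^2)^{j+1}$ — and dividing through by $-2ja$ at each step yields, after $3$ differentiations in total,
$$\int_{0}^{\infty} \frac{4}{\left(a^{2} + u^{2}\right)^{4}} \, du = \frac{5 \pi}{8 a^{7}}.$$

Setting $a = \frac{7}{6}$:
$$I = \frac{174960 \pi}{823543}.$$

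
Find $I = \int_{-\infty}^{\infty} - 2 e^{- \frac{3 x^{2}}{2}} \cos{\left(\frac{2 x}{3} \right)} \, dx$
$- \frac{2 \sqrt{6} \sqrt{\pi}}{3 e^{\frac{2}{27}}}$

Let $b$ denote the cosine frequency and define $I(b) = \int_{-\infty}^{\infty} - 2 e^{- \frac{3 x^{2}}{2}} \cos{\left(b x \right)} \, dx$.

Differentiating under the integral sign,
$$I'(b) = \int_{-\infty}^{\infty} 2 x e^{- \frac{3 x^{2}}{2}} \sin{\left(b x \right)} \, dx.$$

Integrate $\int_{-\infty}^{\infty} x \sin(b x)\, e^{- \frac{3 x^{2}}{2}}\, dx$ by parts with $u = \sin(b x)$ and $dv = x\, e^{- \frac{3 x^{2}}{2}}\, dx$, giving $v = - \frac{e^{- \frac{3 x^{2}}{2}}}{3}$. The boundary term vanishes and
$$\int_{-\infty}^{\infty} x \sin(b x)\, e^{- \frac{3 x^{2}}{2}}\, dx = \frac{b}{3} \int_{-\infty}^{\infty} \cos(b x)\, e^{- \frac{3 x^{2}}{2}}\, dx,$$
so $I'(b) = - \frac{b}{3}\, I(b)$.

This is a separable first-order ODE; solving with the initial condition $I(0) = \int_{-\infty}^{\infty} - 2 e^{- \frac{3 x^{2}}{2}}\,dx = - \frac{2 \sqrt{6} \sqrt{\pi}}{3}$ gives
$$I(b) = - \frac{2 \sqrt{6} \sqrt{\pi} e^{- \frac{b^{2}}{6}}}{3}.$$

Setting $b = \frac{2}{3}$:
$$I = - \frac{2 \sqrt{6} \sqrt{\pi}}{3 e^{\frac{2}{27}}}.$$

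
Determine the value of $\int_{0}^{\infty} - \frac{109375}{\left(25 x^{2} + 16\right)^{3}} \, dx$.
$- \frac{65625 \pi}{16384}$

Start from the standard arctangent integral
$$J(a) = \int_{0}^{\infty} - \frac{7}{a^{2} + x^{2}} \, dx = - \frac{7 \pi}{2 a}.$$

Differentiating under the integral sign with respect to $a$,
$$\frac{dJ}{da} = \int_{0}^{\infty} \frac{14 a}{\left(a^{2} + x^{2}\right)^{2}} \, dx = \frac{7 \pi}{2 a^{2}},$$
so $\int_{0}^{\infty} - \frac{7}{\left(a^{2} + x^{2}\right)^{2}} \, dx = - \frac{7 \pi}{4 a^{3}}$.

Repeating — each differentiation of $1/(x^2+a^2)^j$ produces $-2ja/(x^2+a^2)^{j+1}$ — and dividing through by $-2ja$ at each step yields, after $2$ differentiations in total,
$$\int_{0}^{\infty} - \frac{7}{\left(a^{2} + x^{2}\right)^{3}} \, dx = - \frac{21 \pi}{16 a^{5}}.$$

Setting $a = \frac{4}{5}$:
$$I = - \frac{65625 \pi}{16384}.$$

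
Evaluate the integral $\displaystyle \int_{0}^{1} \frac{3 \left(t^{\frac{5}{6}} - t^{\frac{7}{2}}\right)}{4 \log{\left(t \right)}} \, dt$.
$\log{\left(\frac{33^{\frac{3}{4}}}{27} \right)}$

Replace the exponent $\frac{7}{2}$ by a parameter $a$: let $I(a) = \int_{0}^{1} \frac{3 \left(t^{\frac{5}{6}} - t^{a}\right)}{4 \log{\left(t \right)}} \, dt$.

Since $\dfrac{\partial}{\partial a}\,t^{a} = t^{a} \ln t$, the $\ln t$ in the denominator cancels and
$$\frac{dI}{da} = \int_{0}^{1} - \frac{3}{4} t^{a} \, dt = - \frac{3}{4} \left[\frac{t^{a+1}}{a+1}\right]_0^1 = - \frac{3}{4 a + 4}.$$

Integrating with respect to $a$ gives $I(a) = - \frac{3 \log{\left(a + 1 \right)}}{4} - \frac{3 \log{\left(6 \right)}}{4} + \frac{3 \log{\left(11 \right)}}{4} + C$.

At $a = \frac{5}{6}$ the integrand is identically $0$, so $I(\frac{5}{6}) = 0$. The closed form gives $0$, hence $C = 0$.

Setting $a = \frac{7}{2}$:
$$I = \log{\left(\frac{33^{\frac{3}{4}}}{27} \right)}.$$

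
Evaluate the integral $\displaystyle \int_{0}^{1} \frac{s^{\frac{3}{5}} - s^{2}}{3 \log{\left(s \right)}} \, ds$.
$- \frac{\log{\left(15 \right)}}{3} + \log{\left(2 \right)}$

Consider the one-parameter family: let $I(a) = \int_{0}^{1} \frac{s^{\frac{3}{5}} - s^{a}}{3 \log{\left(s \right)}} \, ds$.

Since $\dfrac{\partial}{\partial a}\,s^{a} = s^{a} \ln s$, the $\ln s$ in the denominator cancels and
$$\frac{dI}{da} = \int_{0}^{1} - \frac{1}{3} s^{a} \, ds = - \frac{1}{3} \left[\frac{s^{a+1}}{a+1}\right]_0^1 = - \frac{1}{3 a + 3}.$$

Integrating with respect to $a$ gives $I(a) = - \frac{\log{\left(a + 1 \right)}}{3} - \frac{\log{\left(5 \right)}}{3} + \log{\left(2 \right)} + C$.

At $a = \frac{3}{5}$ the integrand is identically $0$, so $I(\frac{3}{5}) = 0$. The closed form gives $0$, hence $C = 0$.

Setting $a = 2$:
$$I = - \frac{\log{\left(15 \right)}}{3} + \log{\left(2 \right)}.$$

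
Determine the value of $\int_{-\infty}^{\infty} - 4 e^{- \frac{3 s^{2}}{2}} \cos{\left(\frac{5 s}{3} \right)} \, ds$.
$- \frac{4 \sqrt{6} \sqrt{\pi}}{3 e^{\frac{25}{54}}}$

Let $b$ denote the cosine frequency and define $I(b) = \int_{-\infty}^{\infty} - 4 e^{- \frac{3 s^{2}}{2}} \cos{\left(b s \right)} \, ds$.

Differentiating under the integral sign,
$$I'(b) = \int_{-\infty}^{\infty} 4 s e^{- \frac{3 s^{2}}{2}} \sin{\left(b s \right)} \, ds.$$

Integrate $\int_{-\infty}^{\infty} s \sin(b s)\, e^{- \frac{3 s^{2}}{2}}\, ds$ by parts with $u = \sin(b s)$ and $dv = s\, e^{- \frac{3 s^{2}}{2}}\, ds$, giving $v = - \frac{e^{- \frac{3 s^{2}}{2}}}{3}$. The boundary term vanishes and
$$\int_{-\infty}^{\infty} s \sin(b s)\, e^{- \frac{3 s^{2}}{2}}\, ds = \frac{b}{3} \int_{-\infty}^{\infty} \cos(b s)\, e^{- \frac{3 s^{2}}{2}}\, ds,$$
so $I'(b) = - \frac{b}{3}\, I(b)$.

This is a separable first-order ODE; solving with the initial condition $I(0) = \int_{-\infty}^{\infty} - 4 e^{- \frac{3 s^{2}}{2}}\,ds = - \frac{4 \sqrt{6} \sqrt{\pi}}{3}$ gives
$$I(b) = - \frac{4 \sqrt{6} \sqrt{\pi} e^{- \frac{b^{2}}{6}}}{3}.$$

Setting $b = \frac{5}{3}$:
$$I = - \frac{4 \sqrt{6} \sqrt{\pi}}{3 e^{\frac{25}{54}}}.$$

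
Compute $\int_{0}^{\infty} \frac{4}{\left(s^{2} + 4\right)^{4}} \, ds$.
$\frac{5 \pi}{1024}$

Begin with the known result
$$J(a) = \int_{0}^{\infty} \frac{4}{a^{2} + s^{2}} \, ds = \frac{2 \pi}{a}.$$

Differentiating under the integral sign with respect to $a$,
$$\frac{dJ}{da} = \int_{0}^{\infty} - \frac{8 a}{\left(a^{2} + s^{2}\right)^{2}} \, ds = - \frac{2 \pi}{a^{2}},$$
so $\int_{0}^{\infty} \frac{4}{\left(a^{2} + s^{2}\right)^{2}} \, ds = \frac{\pi}{a^{3}}$.

Repeating — each differentiation of $1/(s^2+a^2)^j$ produces $-2ja/(s^2+a^2)^{j+1}$ — and dividing through by $-2ja$ at each step yields, after $3$ differentiations in total,
$$\int_{0}^{\infty} \frac{4}{\left(a^{2} + s^{2}\right)^{4}} \, ds = \frac{5 \pi}{8 a^{7}}.$$

Setting $a = 2$:
$$I = \frac{5 \pi}{1024}.$$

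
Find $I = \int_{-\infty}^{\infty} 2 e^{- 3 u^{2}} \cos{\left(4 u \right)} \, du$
$\frac{2 \sqrt{3} \sqrt{\pi}}{3 e^{\frac{4}{3}}}$

Define $I(b) = \int_{-\infty}^{\infty} 2 e^{- 3 u^{2}} \cos{\left(b u \right)} \, du$.

Differentiating under the integral sign,
$$I'(b) = \int_{-\infty}^{\infty} - 2 u e^{- 3 u^{2}} \sin{\left(b u \right)} \, du.$$

Integrate $\int_{-\infty}^{\infty} u \sin(b u)\, e^{- 3 u^{2}}\, du$ by parts with $w = \sin(b u)$ and $dv = u\, e^{- 3 u^{2}}\, du$, giving $v = - \frac{e^{- 3 u^{2}}}{6}$. The boundary term vanishes and
$$\int_{-\infty}^{\infty} u \sin(b u)\, e^{- 3 u^{2}}\, du = \frac{b}{6} \int_{-\infty}^{\infty} \cos(b u)\, e^{- 3 u^{2}}\, du,$$
so $I'(b) = - \frac{b}{6}\, I(b)$.

This is a separable first-order ODE; solving with the initial condition $I(0) = \int_{-\infty}^{\infty} 2 e^{- 3 u^{2}}\,du = \frac{2 \sqrt{3} \sqrt{\pi}}{3}$ gives
$$I(b) = \frac{2 \sqrt{3} \sqrt{\pi} e^{- \frac{b^{2}}{12}}}{3}.$$

Setting $b = 4$:
$$I = \frac{2 \sqrt{3} \sqrt{\pi}}{3 e^{\frac{4}{3}}}.$$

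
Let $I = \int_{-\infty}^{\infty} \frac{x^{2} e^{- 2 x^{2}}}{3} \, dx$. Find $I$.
$\frac{\sqrt{2} \sqrt{\pi}}{24}$

Start from the elementary integral
$$J(a) = \int_{-\infty}^{\infty} \frac{e^{- a x^{2}}}{3} \, dx = \frac{\sqrt{\pi}}{3 \sqrt{a}}.$$

Differentiating under the integral sign brings down a factor of $(-x^2)$:
$$\frac{dJ}{da} = \int_{-\infty}^{\infty} - \frac{x^{2} e^{- a x^{2}}}{3} \, dx = - \frac{\sqrt{\pi}}{6 a^{\frac{3}{2}}}.$$

The integral on the left is $-I$, so $I = \frac{\sqrt{\pi}}{6 a^{\frac{3}{2}}}$.

Setting $a = 2$:
$$I = \frac{\sqrt{2} \sqrt{\pi}}{24}.$$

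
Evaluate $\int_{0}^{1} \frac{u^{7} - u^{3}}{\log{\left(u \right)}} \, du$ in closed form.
$\log{\left(2 \right)}$

Introduce a parameter $a$ in the exponent: let $I(a) = \int_{0}^{1} \frac{u^{7} - u^{a}}{\log{\left(u \right)}} \, du$.

Since $\dfrac{\partial}{\partial a}\,u^{a} = u^{a} \ln u$, the $\ln u$ in the denominator cancels and
$$\frac{dI}{da} = \int_{0}^{1} -1 u^{a} \, du = -1 \left[\frac{u^{a+1}}{a+1}\right]_0^1 = - \frac{1}{a + 1}.$$

Integrating with respect to $a$ gives $I(a) = - \log{\left(\frac{a}{8} + \frac{1}{8} \right)} + C$.

At $a = 7$ the integrand is identically $0$, so $I(7) = 0$. The closed form gives $0$, hence $C = 0$.

Setting $a = 3$:
$$I = \log{\left(2 \right)}.$$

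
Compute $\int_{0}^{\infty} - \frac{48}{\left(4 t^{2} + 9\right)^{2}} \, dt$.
$- \frac{2 \pi}{9}$

Start from the standard arctangent integral
$$J(a) = \int_{0}^{\infty} - \frac{3}{a^{2} + t^{2}} \, dt = - \frac{3 \pi}{2 a}.$$

Differentiating under the integral sign with respect to $a$,
$$\frac{dJ}{da} = \int_{0}^{\infty} \frac{6 a}{\left(a^{2} + t^{2}\right)^{2}} \, dt = \frac{3 \pi}{2 a^{2}},$$
so $\int_{0}^{\infty} - \frac{3}{\left(a^{2} + t^{2}\right)^{2}} \, dt = - \frac{3 \pi}{4 a^{3}}$.

Setting $a = \frac{3}{2}$:
$$I = - \frac{2 \pi}{9}.$$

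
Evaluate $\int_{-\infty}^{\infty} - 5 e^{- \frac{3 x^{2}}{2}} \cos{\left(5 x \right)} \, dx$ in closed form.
$- \frac{5 \sqrt{6} \sqrt{\pi}}{3 e^{\frac{25}{6}}}$

Treat the cosine frequency as a parameter and define $I(b) = \int_{-\infty}^{\infty} - 5 e^{- \frac{3 x^{2}}{2}} \cos{\left(b x \right)} \, dx$.

Differentiating under the integral sign,
$$I'(b) = \int_{-\infty}^{\infty} 5 x e^{- \frac{3 x^{2}}{2}} \sin{\left(b x \right)} \, dx.$$

Integrate $\int_{-\infty}^{\infty} x \sin(b x)\, e^{- \frac{3 x^{2}}{2}}\, dx$ by parts with $u = \sin(b x)$ and $dv = x\, e^{- \frac{3 x^{2}}{2}}\, dx$, giving $v = - \frac{e^{- \frac{3 x^{2}}{2}}}{3}$. The boundary term vanishes and
$$\int_{-\infty}^{\infty} x \sin(b x)\, e^{- \frac{3 x^{2}}{2}}\, dx = \frac{b}{3} \int_{-\infty}^{\infty} \cos(b x)\, e^{- \frac{3 x^{2}}{2}}\, dx,$$
so $I'(b) = - \frac{b}{3}\, I(b)$.

This is a separable first-order ODE; solving with the initial condition $I(0) = \int_{-\infty}^{\infty} - 5 e^{- \frac{3 x^{2}}{2}}\,dx = - \frac{5 \sqrt{6} \sqrt{\pi}}{3}$ gives
$$I(b) = - \frac{5 \sqrt{6} \sqrt{\pi} e^{- \frac{b^{2}}{6}}}{3}.$$

Setting $b = 5$:
$$I = - \frac{5 \sqrt{6} \sqrt{\pi}}{3 e^{\frac{25}{6}}}.$$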